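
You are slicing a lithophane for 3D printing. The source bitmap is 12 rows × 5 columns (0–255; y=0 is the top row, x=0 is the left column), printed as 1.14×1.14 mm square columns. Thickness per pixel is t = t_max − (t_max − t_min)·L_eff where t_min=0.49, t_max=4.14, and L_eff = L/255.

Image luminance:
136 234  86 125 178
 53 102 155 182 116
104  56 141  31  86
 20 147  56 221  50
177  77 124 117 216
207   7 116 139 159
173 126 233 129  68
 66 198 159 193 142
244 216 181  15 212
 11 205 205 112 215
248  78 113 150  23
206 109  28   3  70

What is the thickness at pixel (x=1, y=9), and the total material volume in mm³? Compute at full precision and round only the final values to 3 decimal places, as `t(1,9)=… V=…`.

span = t_max - t_min = 4.14 - 0.49 = 3.650
L(1,9) = 205, L_eff = 205/255 = 0.803922
t(1,9) = 4.14 - 3.650·0.803922 = 1.206
Σt over all 12·5 pixels = 233721/1700 ≈ 137.4829412
V = pitch²·Σt = 1.14²·233721/1700 = 178.673

t(1,9)=1.206 V=178.673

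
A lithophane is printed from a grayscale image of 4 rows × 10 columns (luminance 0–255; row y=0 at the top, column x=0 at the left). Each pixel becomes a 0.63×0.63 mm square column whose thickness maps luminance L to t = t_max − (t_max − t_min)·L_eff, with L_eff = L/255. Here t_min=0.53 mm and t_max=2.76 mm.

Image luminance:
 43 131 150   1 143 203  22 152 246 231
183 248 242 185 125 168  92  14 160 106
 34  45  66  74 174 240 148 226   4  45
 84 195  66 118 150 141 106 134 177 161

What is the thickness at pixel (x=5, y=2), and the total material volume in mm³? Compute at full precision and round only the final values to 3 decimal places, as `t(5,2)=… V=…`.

t(5,2)=0.661 V=25.654

span = t_max - t_min = 2.76 - 0.53 = 2.230
L(5,2) = 240, L_eff = 240/255 = 0.941176
t(5,2) = 2.76 - 2.230·0.941176 = 0.661
Σt over all 4·10 pixels = 1648241/25500 ≈ 64.6369020
V = pitch²·Σt = 0.63²·1648241/25500 = 25.654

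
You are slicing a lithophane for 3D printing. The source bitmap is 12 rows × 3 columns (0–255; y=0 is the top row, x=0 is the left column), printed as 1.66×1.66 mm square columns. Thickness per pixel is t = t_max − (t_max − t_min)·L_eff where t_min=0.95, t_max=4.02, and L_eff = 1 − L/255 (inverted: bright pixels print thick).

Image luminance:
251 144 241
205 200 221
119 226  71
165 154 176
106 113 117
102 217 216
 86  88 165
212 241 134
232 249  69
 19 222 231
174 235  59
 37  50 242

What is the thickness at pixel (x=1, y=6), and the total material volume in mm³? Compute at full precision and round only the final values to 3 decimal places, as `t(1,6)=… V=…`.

span = t_max - t_min = 4.02 - 0.95 = 3.070
L(1,6) = 88, L_eff = 1 - 88/255 = 0.654902 (inverted)
t(1,6) = 4.02 - 3.070·0.654902 = 2.009
Σt over all 12·3 pixels = 2649323/25500 ≈ 103.8950196
V = pitch²·Σt = 1.66²·2649323/25500 = 286.293

t(1,6)=2.009 V=286.293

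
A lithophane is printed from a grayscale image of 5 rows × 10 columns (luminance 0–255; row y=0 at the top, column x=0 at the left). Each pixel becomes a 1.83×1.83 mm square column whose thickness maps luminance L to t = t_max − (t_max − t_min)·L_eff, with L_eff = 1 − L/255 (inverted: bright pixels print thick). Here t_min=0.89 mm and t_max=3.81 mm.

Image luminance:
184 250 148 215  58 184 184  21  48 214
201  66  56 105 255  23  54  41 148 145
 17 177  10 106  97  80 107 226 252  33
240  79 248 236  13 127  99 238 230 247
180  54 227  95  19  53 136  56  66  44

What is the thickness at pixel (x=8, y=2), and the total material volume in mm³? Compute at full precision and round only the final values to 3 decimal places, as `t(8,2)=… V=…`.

span = t_max - t_min = 3.81 - 0.89 = 2.920
L(8,2) = 252, L_eff = 1 - 252/255 = 0.011765 (inverted)
t(8,2) = 3.81 - 2.920·0.011765 = 3.776
Σt over all 5·10 pixels = 88271/750 ≈ 117.6946667
V = pitch²·Σt = 1.83²·88271/750 = 394.148

t(8,2)=3.776 V=394.148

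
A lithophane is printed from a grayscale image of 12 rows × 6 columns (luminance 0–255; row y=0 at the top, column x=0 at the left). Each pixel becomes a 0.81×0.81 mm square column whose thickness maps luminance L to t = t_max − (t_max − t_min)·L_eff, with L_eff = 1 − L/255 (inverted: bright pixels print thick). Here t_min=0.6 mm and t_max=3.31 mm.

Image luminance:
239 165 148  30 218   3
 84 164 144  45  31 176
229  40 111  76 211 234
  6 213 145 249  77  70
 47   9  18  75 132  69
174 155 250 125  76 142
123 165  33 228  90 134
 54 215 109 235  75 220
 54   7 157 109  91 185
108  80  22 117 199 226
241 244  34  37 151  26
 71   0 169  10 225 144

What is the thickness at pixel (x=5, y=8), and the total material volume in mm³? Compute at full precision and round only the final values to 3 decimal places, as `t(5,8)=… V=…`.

t(5,8)=2.566 V=89.480

span = t_max - t_min = 3.31 - 0.6 = 2.710
L(5,8) = 185, L_eff = 1 - 185/255 = 0.274510 (inverted)
t(5,8) = 3.31 - 2.710·0.274510 = 2.566
Σt over all 12·6 pixels = 869432/6375 ≈ 136.3814902
V = pitch²·Σt = 0.81²·869432/6375 = 89.480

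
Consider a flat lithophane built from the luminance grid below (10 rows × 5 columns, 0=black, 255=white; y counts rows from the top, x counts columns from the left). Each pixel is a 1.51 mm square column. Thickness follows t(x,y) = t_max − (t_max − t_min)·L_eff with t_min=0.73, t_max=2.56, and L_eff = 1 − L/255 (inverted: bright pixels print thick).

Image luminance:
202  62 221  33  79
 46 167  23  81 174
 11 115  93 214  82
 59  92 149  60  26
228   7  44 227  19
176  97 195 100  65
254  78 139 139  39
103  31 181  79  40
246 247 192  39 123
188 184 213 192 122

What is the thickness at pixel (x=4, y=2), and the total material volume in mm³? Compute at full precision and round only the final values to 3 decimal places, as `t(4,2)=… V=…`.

span = t_max - t_min = 2.56 - 0.73 = 1.830
L(4,2) = 82, L_eff = 1 - 82/255 = 0.678431 (inverted)
t(4,2) = 2.56 - 1.830·0.678431 = 1.318
Σt over all 10·5 pixels = 337393/4250 ≈ 79.3865882
V = pitch²·Σt = 1.51²·337393/4250 = 181.009

t(4,2)=1.318 V=181.009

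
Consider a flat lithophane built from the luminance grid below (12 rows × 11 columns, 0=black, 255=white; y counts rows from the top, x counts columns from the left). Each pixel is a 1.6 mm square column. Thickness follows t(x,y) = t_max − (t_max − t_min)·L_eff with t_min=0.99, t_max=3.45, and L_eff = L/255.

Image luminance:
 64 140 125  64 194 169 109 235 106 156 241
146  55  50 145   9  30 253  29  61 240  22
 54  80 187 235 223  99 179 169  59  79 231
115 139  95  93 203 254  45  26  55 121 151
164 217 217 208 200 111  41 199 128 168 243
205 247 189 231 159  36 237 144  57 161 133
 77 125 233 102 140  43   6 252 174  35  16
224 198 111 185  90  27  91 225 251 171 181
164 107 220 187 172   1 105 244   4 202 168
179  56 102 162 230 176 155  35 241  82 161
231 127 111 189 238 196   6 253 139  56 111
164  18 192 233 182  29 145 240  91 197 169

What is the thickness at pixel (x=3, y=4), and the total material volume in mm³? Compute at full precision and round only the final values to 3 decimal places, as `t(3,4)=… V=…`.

span = t_max - t_min = 3.45 - 0.99 = 2.460
L(3,4) = 208, L_eff = 208/255 = 0.815686
t(3,4) = 3.45 - 2.460·0.815686 = 1.443
Σt over all 12·11 pixels = 1170513/4250 ≈ 275.4148235
V = pitch²·Σt = 1.6²·1170513/4250 = 705.062

t(3,4)=1.443 V=705.062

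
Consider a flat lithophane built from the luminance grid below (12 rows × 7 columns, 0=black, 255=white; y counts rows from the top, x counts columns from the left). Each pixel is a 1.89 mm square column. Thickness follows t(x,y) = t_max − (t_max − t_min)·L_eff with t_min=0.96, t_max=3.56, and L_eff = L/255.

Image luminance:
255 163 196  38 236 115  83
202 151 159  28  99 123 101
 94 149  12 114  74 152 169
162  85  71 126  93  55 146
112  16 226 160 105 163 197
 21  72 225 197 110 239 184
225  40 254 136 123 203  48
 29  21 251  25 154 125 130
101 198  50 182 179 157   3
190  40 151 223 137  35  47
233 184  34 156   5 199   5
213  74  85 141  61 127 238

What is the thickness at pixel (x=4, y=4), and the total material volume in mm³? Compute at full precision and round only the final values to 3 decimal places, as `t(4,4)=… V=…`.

t(4,4)=2.489 V=678.856

span = t_max - t_min = 3.56 - 0.96 = 2.600
L(4,4) = 105, L_eff = 105/255 = 0.411765
t(4,4) = 3.56 - 2.600·0.411765 = 2.489
Σt over all 12·7 pixels = 242306/1275 ≈ 190.0439216
V = pitch²·Σt = 1.89²·242306/1275 = 678.856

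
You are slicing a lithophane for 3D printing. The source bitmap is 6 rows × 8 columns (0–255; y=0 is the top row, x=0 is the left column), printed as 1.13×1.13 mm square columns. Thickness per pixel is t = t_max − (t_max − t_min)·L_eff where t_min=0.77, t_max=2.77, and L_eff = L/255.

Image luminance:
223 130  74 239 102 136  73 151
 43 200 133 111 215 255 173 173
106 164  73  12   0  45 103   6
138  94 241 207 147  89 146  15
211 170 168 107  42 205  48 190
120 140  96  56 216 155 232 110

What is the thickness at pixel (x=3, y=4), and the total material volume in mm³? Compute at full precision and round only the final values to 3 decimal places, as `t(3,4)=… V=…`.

t(3,4)=1.931 V=106.853

span = t_max - t_min = 2.77 - 0.77 = 2.000
L(3,4) = 107, L_eff = 107/255 = 0.419608
t(3,4) = 2.77 - 2.000·0.419608 = 1.931
Σt over all 6·8 pixels = 106694/1275 ≈ 83.6815686
V = pitch²·Σt = 1.13²·106694/1275 = 106.853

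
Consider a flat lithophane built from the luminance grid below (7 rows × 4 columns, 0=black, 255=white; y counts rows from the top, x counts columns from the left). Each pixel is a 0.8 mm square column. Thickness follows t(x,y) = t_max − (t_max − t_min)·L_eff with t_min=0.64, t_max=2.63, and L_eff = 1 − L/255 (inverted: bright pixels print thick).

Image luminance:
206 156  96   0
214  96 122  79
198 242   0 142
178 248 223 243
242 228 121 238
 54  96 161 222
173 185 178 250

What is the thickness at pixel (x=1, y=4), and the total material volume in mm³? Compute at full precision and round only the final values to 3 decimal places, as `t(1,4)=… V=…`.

t(1,4)=2.419 V=34.399

span = t_max - t_min = 2.63 - 0.64 = 1.990
L(1,4) = 228, L_eff = 1 - 228/255 = 0.105882 (inverted)
t(1,4) = 2.63 - 1.990·0.105882 = 2.419
Σt over all 7·4 pixels = 1370569/25500 ≈ 53.7478039
V = pitch²·Σt = 0.8²·1370569/25500 = 34.399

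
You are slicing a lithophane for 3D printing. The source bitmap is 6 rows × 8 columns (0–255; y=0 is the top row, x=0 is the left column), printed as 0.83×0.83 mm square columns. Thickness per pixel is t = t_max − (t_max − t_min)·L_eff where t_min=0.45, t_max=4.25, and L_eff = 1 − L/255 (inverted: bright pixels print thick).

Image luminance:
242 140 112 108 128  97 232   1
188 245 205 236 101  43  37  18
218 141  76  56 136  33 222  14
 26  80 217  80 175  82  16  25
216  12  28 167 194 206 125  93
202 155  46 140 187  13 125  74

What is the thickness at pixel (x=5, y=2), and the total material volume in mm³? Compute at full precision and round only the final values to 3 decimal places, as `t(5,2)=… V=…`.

span = t_max - t_min = 4.25 - 0.45 = 3.800
L(5,2) = 33, L_eff = 1 - 33/255 = 0.870588 (inverted)
t(5,2) = 4.25 - 3.800·0.870588 = 0.942
Σt over all 6·8 pixels = 136087/1275 ≈ 106.7349020
V = pitch²·Σt = 0.83²·136087/1275 = 73.530

t(5,2)=0.942 V=73.530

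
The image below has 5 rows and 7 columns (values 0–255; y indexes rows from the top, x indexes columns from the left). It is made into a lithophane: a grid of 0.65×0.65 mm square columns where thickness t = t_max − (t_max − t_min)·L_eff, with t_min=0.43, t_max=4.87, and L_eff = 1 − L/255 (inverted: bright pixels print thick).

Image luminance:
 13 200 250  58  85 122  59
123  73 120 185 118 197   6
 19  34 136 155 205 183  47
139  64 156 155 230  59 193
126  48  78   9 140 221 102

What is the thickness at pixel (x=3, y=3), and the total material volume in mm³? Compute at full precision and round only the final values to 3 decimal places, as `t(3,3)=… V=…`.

span = t_max - t_min = 4.87 - 0.43 = 4.440
L(3,3) = 155, L_eff = 1 - 155/255 = 0.392157 (inverted)
t(3,3) = 4.87 - 4.440·0.392157 = 3.129
Σt over all 5·7 pixels = 735909/8500 ≈ 86.5775294
V = pitch²·Σt = 0.65²·735909/8500 = 36.579

t(3,3)=3.129 V=36.579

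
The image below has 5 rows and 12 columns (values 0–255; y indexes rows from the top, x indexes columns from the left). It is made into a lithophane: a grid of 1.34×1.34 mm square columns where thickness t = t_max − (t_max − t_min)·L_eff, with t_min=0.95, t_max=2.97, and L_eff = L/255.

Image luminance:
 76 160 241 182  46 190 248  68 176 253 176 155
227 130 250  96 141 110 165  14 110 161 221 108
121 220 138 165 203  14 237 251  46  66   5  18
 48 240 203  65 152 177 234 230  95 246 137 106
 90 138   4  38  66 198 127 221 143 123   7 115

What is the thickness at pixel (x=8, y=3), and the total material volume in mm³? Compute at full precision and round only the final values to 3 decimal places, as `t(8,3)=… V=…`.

t(8,3)=2.217 V=200.623

span = t_max - t_min = 2.97 - 0.95 = 2.020
L(8,3) = 95, L_eff = 95/255 = 0.372549
t(8,3) = 2.97 - 2.020·0.372549 = 2.217
Σt over all 5·12 pixels = 474853/4250 ≈ 111.7301176
V = pitch²·Σt = 1.34²·474853/4250 = 200.623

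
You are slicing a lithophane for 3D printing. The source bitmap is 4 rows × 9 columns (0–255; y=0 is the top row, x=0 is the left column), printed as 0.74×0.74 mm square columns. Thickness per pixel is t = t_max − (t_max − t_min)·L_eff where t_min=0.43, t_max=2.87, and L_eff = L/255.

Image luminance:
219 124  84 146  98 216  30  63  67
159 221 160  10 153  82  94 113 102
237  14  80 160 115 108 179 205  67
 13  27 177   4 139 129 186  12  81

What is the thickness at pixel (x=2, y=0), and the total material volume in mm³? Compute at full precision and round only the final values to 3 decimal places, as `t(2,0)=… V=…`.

span = t_max - t_min = 2.87 - 0.43 = 2.440
L(2,0) = 84, L_eff = 84/255 = 0.329412
t(2,0) = 2.87 - 2.440·0.329412 = 2.066
Σt over all 4·9 pixels = 136717/2125 ≈ 64.3374118
V = pitch²·Σt = 0.74²·136717/2125 = 35.231

t(2,0)=2.066 V=35.231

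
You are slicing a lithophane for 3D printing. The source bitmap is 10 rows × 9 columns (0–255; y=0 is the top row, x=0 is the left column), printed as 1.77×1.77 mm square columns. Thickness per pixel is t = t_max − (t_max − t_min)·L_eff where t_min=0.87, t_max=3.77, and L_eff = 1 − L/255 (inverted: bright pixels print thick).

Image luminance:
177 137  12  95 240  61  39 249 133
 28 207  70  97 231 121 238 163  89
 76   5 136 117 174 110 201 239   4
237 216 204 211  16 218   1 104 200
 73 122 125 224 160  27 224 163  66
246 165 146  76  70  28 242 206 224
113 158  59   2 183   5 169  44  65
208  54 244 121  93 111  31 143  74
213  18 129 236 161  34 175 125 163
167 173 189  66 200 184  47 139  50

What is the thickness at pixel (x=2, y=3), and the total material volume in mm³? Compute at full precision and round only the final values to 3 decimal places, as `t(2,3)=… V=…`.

t(2,3)=3.190 V=665.337

span = t_max - t_min = 3.77 - 0.87 = 2.900
L(2,3) = 204, L_eff = 1 - 204/255 = 0.200000 (inverted)
t(2,3) = 3.77 - 2.900·0.200000 = 3.190
Σt over all 10·9 pixels = 270773/1275 ≈ 212.3709804
V = pitch²·Σt = 1.77²·270773/1275 = 665.337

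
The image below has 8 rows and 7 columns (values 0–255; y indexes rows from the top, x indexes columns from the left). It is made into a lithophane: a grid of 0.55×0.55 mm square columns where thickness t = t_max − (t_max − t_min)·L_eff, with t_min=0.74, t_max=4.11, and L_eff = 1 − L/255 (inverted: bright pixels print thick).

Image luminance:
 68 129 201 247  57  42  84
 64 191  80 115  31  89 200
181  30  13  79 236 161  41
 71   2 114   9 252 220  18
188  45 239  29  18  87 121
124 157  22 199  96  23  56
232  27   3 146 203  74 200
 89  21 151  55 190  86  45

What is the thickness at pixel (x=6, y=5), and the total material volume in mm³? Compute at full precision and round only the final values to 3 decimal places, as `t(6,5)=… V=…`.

span = t_max - t_min = 4.11 - 0.74 = 3.370
L(6,5) = 56, L_eff = 1 - 56/255 = 0.780392 (inverted)
t(6,5) = 4.11 - 3.370·0.780392 = 1.480
Σt over all 8·7 pixels = 3062207/25500 ≈ 120.0865490
V = pitch²·Σt = 0.55²·3062207/25500 = 36.326

t(6,5)=1.480 V=36.326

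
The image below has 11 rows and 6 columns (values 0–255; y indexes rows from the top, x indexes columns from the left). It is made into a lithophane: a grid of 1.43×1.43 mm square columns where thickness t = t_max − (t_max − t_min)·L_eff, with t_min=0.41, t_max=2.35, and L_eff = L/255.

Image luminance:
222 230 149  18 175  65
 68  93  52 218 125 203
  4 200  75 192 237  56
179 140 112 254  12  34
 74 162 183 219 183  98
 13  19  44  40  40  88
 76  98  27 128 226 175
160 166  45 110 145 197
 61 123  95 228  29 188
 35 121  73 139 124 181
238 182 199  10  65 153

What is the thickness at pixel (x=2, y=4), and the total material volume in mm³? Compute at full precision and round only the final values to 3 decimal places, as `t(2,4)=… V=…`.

span = t_max - t_min = 2.35 - 0.41 = 1.940
L(2,4) = 183, L_eff = 183/255 = 0.717647
t(2,4) = 2.35 - 1.940·0.717647 = 0.958
Σt over all 11·6 pixels = 199074/2125 ≈ 93.6818824
V = pitch²·Σt = 1.43²·199074/2125 = 191.570

t(2,4)=0.958 V=191.570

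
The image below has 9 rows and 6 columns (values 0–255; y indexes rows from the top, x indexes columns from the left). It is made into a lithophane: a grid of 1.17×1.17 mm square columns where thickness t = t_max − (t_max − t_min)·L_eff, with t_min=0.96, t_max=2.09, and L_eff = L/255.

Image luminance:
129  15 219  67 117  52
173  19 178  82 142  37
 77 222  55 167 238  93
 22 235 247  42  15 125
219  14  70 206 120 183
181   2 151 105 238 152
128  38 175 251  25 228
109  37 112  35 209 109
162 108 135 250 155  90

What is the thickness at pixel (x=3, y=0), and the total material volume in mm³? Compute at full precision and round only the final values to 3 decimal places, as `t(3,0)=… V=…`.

t(3,0)=1.793 V=113.457

span = t_max - t_min = 2.09 - 0.96 = 1.130
L(3,0) = 67, L_eff = 67/255 = 0.262745
t(3,0) = 2.09 - 1.130·0.262745 = 1.793
Σt over all 9·6 pixels = 140899/1700 ≈ 82.8817647
V = pitch²·Σt = 1.17²·140899/1700 = 113.457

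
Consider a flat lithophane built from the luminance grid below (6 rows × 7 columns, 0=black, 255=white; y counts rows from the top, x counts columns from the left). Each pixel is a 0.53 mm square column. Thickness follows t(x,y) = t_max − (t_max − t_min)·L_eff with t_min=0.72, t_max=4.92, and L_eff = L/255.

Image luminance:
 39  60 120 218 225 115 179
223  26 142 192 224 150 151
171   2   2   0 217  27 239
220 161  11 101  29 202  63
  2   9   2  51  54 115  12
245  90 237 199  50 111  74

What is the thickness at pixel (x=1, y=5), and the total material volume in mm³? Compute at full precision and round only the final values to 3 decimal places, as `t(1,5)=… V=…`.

t(1,5)=3.438 V=36.023

span = t_max - t_min = 4.92 - 0.72 = 4.200
L(1,5) = 90, L_eff = 90/255 = 0.352941
t(1,5) = 4.92 - 4.200·0.352941 = 3.438
Σt over all 6·7 pixels = 128.24
V = pitch²·Σt = 0.53²·128.24 = 36.023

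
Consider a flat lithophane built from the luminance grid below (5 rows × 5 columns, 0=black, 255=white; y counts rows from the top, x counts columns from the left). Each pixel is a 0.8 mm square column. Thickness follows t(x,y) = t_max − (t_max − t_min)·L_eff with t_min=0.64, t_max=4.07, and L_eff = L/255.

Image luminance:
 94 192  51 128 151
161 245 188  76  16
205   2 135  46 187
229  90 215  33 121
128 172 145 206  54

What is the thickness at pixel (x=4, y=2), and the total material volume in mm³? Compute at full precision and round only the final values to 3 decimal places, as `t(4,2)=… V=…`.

span = t_max - t_min = 4.07 - 0.64 = 3.430
L(4,2) = 187, L_eff = 187/255 = 0.733333
t(4,2) = 4.07 - 3.430·0.733333 = 1.555
Σt over all 5·5 pixels = 98201/1700 ≈ 57.7652941
V = pitch²·Σt = 0.8²·98201/1700 = 36.970

t(4,2)=1.555 V=36.970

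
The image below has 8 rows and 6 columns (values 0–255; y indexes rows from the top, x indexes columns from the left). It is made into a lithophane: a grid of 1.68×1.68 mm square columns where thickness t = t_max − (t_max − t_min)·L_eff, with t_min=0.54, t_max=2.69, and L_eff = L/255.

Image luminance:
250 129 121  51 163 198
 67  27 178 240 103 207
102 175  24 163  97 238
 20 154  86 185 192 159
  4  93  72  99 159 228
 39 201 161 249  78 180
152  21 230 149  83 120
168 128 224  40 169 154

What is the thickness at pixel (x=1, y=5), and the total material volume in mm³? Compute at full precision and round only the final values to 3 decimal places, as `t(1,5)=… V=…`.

span = t_max - t_min = 2.69 - 0.54 = 2.150
L(1,5) = 201, L_eff = 201/255 = 0.788235
t(1,5) = 2.69 - 2.150·0.788235 = 0.995
Σt over all 8·6 pixels = 188861/2550 ≈ 74.0631373
V = pitch²·Σt = 1.68²·188861/2550 = 209.036

t(1,5)=0.995 V=209.036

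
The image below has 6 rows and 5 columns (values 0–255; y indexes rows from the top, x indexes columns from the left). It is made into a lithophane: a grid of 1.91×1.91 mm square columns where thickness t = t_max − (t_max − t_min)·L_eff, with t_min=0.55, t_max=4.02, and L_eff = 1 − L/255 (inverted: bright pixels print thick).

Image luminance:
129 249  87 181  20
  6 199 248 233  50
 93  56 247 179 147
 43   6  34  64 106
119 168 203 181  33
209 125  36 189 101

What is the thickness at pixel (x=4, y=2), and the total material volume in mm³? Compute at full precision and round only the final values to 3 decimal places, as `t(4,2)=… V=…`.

span = t_max - t_min = 4.02 - 0.55 = 3.470
L(4,2) = 147, L_eff = 1 - 147/255 = 0.423529 (inverted)
t(4,2) = 4.02 - 3.470·0.423529 = 2.550
Σt over all 6·5 pixels = 572959/8500 ≈ 67.4069412
V = pitch²·Σt = 1.91²·572959/8500 = 245.907

t(4,2)=2.550 V=245.907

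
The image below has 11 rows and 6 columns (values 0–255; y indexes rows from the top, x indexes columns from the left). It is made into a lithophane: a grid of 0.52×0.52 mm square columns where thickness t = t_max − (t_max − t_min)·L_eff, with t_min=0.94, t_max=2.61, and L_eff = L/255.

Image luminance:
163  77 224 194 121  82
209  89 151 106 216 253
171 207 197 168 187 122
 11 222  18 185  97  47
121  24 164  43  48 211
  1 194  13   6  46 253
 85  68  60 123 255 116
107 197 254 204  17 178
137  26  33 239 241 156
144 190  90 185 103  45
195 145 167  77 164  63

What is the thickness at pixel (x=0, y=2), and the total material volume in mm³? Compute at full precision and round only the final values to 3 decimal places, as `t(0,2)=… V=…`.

t(0,2)=1.490 V=31.164

span = t_max - t_min = 2.61 - 0.94 = 1.670
L(0,2) = 171, L_eff = 171/255 = 0.670588
t(0,2) = 2.61 - 1.670·0.670588 = 1.490
Σt over all 11·6 pixels = 587779/5100 ≈ 115.2507843
V = pitch²·Σt = 0.52²·587779/5100 = 31.164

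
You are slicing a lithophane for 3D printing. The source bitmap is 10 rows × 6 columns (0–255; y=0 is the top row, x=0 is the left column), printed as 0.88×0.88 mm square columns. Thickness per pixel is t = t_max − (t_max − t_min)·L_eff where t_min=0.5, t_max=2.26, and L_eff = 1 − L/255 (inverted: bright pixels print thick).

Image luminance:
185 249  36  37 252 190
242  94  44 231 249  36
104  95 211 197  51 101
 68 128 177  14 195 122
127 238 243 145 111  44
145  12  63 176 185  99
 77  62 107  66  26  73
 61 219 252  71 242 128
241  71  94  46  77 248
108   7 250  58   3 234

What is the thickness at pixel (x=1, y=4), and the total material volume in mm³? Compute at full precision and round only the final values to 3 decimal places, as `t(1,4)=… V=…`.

t(1,4)=2.143 V=64.478

span = t_max - t_min = 2.26 - 0.5 = 1.760
L(1,4) = 238, L_eff = 1 - 238/255 = 0.066667 (inverted)
t(1,4) = 2.26 - 1.760·0.066667 = 2.143
Σt over all 10·6 pixels = 530798/6375 ≈ 83.2624314
V = pitch²·Σt = 0.88²·530798/6375 = 64.478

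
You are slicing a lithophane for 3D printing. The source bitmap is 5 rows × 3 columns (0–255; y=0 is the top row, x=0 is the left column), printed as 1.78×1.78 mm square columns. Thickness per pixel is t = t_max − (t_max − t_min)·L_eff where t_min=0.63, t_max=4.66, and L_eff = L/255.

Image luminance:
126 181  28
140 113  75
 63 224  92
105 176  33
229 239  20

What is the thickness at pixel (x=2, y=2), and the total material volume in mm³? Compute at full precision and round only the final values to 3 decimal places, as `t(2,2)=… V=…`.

t(2,2)=3.206 V=129.136

span = t_max - t_min = 4.66 - 0.63 = 4.030
L(2,2) = 92, L_eff = 92/255 = 0.360784
t(2,2) = 4.66 - 4.030·0.360784 = 3.206
Σt over all 5·3 pixels = 519659/12750 ≈ 40.7575686
V = pitch²·Σt = 1.78²·519659/12750 = 129.136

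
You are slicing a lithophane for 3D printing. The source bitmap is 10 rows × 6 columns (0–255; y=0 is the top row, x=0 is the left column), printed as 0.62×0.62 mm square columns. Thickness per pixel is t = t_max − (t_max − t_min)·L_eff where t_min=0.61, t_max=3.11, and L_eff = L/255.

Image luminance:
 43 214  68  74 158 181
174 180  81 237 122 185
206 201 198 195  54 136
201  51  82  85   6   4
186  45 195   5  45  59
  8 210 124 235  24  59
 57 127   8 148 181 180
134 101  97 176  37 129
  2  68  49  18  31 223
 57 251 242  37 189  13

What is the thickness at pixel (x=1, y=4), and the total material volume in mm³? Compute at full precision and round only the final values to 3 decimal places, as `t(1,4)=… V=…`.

span = t_max - t_min = 3.11 - 0.61 = 2.500
L(1,4) = 45, L_eff = 45/255 = 0.176471
t(1,4) = 3.11 - 2.500·0.176471 = 2.669
Σt over all 10·6 pixels = 30368/255 ≈ 119.0901961
V = pitch²·Σt = 0.62²·30368/255 = 45.778

t(1,4)=2.669 V=45.778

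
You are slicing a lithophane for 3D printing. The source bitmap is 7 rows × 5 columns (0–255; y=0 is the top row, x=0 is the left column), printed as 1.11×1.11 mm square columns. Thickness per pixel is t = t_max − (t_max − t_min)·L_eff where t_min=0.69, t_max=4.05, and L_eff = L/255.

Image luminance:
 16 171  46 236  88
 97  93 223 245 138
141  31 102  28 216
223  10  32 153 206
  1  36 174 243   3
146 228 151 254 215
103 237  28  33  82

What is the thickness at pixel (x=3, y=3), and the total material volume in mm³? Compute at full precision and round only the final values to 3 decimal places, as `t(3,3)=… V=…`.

t(3,3)=2.034 V=102.747

span = t_max - t_min = 4.05 - 0.69 = 3.360
L(3,3) = 153, L_eff = 153/255 = 0.600000
t(3,3) = 4.05 - 3.360·0.600000 = 2.034
Σt over all 7·5 pixels = 708827/8500 ≈ 83.3914118
V = pitch²·Σt = 1.11²·708827/8500 = 102.747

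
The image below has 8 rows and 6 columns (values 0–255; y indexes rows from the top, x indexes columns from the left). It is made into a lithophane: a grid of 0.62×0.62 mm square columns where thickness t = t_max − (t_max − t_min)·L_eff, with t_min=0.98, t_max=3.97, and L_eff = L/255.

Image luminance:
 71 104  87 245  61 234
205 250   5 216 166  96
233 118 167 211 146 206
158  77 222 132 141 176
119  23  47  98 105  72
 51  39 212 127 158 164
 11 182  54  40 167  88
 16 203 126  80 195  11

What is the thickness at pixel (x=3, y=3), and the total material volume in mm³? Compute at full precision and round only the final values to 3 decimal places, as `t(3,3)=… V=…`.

t(3,3)=2.422 V=45.689

span = t_max - t_min = 3.97 - 0.98 = 2.990
L(3,3) = 132, L_eff = 132/255 = 0.517647
t(3,3) = 3.97 - 2.990·0.517647 = 2.422
Σt over all 8·6 pixels = 606179/5100 ≈ 118.8586275
V = pitch²·Σt = 0.62²·606179/5100 = 45.689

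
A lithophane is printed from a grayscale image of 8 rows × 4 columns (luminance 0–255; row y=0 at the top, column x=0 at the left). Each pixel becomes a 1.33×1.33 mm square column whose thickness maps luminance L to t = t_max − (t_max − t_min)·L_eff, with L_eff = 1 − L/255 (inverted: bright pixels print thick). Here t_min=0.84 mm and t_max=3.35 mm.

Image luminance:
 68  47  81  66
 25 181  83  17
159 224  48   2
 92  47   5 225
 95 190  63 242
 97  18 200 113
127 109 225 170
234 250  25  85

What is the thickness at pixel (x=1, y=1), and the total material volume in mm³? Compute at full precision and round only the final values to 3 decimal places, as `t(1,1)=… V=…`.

t(1,1)=2.622 V=110.456

span = t_max - t_min = 3.35 - 0.84 = 2.510
L(1,1) = 181, L_eff = 1 - 181/255 = 0.290196 (inverted)
t(1,1) = 3.35 - 2.510·0.290196 = 2.622
Σt over all 8·4 pixels = 1592303/25500 ≈ 62.4432549
V = pitch²·Σt = 1.33²·1592303/25500 = 110.456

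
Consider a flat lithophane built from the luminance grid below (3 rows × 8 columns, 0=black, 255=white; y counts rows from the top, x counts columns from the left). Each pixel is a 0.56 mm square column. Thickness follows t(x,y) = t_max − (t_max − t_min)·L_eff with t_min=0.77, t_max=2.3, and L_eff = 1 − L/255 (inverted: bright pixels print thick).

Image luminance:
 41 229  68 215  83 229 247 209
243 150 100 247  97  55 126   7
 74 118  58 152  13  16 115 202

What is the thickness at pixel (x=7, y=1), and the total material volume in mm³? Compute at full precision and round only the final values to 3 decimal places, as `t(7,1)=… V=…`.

t(7,1)=0.812 V=11.617

span = t_max - t_min = 2.3 - 0.77 = 1.530
L(7,1) = 7, L_eff = 1 - 7/255 = 0.972549 (inverted)
t(7,1) = 2.3 - 1.530·0.972549 = 0.812
Σt over all 3·8 pixels = 37.044
V = pitch²·Σt = 0.56²·37.044 = 11.617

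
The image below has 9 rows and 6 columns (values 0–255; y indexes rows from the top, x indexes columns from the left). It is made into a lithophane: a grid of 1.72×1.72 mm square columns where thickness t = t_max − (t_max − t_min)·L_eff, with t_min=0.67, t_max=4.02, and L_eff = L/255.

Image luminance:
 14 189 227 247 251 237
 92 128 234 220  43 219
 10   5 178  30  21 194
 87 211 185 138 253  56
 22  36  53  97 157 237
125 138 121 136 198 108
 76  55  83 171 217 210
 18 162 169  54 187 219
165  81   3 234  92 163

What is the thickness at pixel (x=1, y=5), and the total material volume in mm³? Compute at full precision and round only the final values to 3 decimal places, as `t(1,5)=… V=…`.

t(1,5)=2.207 V=360.203

span = t_max - t_min = 4.02 - 0.67 = 3.350
L(1,5) = 138, L_eff = 138/255 = 0.541176
t(1,5) = 4.02 - 3.350·0.541176 = 2.207
Σt over all 9·6 pixels = 155239/1275 ≈ 121.7560784
V = pitch²·Σt = 1.72²·155239/1275 = 360.203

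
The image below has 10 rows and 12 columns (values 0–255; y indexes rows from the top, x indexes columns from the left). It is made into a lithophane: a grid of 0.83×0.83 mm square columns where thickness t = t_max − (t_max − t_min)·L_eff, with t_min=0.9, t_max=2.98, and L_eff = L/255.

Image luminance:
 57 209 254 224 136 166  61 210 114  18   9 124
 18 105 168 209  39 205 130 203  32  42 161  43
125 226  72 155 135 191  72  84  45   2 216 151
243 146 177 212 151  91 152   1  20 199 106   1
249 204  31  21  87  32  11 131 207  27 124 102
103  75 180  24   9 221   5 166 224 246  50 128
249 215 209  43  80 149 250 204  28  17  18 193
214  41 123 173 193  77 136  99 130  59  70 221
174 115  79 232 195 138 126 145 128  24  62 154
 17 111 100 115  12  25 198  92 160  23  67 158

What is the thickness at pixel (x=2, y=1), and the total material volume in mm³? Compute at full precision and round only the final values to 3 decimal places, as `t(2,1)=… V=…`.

t(2,1)=1.610 V=165.388

span = t_max - t_min = 2.98 - 0.9 = 2.080
L(2,1) = 168, L_eff = 168/255 = 0.658824
t(2,1) = 2.98 - 2.080·0.658824 = 1.610
Σt over all 10·12 pixels = 1530484/6375 ≈ 240.0759216
V = pitch²·Σt = 0.83²·1530484/6375 = 165.388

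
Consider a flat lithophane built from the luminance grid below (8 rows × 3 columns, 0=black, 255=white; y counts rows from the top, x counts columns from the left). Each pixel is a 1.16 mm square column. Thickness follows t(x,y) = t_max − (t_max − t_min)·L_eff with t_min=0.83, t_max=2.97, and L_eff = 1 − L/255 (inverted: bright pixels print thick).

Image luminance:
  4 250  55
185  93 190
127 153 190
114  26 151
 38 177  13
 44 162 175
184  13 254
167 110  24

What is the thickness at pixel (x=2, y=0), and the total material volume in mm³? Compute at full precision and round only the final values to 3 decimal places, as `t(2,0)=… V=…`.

t(2,0)=1.292 V=59.541

span = t_max - t_min = 2.97 - 0.83 = 2.140
L(2,0) = 55, L_eff = 1 - 55/255 = 0.784314 (inverted)
t(2,0) = 2.97 - 2.140·0.784314 = 1.292
Σt over all 8·3 pixels = 564173/12750 ≈ 44.2488627
V = pitch²·Σt = 1.16²·564173/12750 = 59.541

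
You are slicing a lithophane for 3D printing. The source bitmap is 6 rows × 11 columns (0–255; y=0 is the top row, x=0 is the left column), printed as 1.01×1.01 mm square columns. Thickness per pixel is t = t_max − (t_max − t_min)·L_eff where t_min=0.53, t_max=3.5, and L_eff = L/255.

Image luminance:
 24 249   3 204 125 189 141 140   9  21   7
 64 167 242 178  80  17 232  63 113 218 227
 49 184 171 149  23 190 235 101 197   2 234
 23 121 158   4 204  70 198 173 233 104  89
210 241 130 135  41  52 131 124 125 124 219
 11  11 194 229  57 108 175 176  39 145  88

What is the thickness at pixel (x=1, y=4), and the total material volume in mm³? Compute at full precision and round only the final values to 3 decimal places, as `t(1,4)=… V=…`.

t(1,4)=0.693 V=135.960

span = t_max - t_min = 3.5 - 0.53 = 2.970
L(1,4) = 241, L_eff = 241/255 = 0.945098
t(1,4) = 3.5 - 2.970·0.945098 = 0.693
Σt over all 6·11 pixels = 113289/850 ≈ 133.2811765
V = pitch²·Σt = 1.01²·113289/850 = 135.960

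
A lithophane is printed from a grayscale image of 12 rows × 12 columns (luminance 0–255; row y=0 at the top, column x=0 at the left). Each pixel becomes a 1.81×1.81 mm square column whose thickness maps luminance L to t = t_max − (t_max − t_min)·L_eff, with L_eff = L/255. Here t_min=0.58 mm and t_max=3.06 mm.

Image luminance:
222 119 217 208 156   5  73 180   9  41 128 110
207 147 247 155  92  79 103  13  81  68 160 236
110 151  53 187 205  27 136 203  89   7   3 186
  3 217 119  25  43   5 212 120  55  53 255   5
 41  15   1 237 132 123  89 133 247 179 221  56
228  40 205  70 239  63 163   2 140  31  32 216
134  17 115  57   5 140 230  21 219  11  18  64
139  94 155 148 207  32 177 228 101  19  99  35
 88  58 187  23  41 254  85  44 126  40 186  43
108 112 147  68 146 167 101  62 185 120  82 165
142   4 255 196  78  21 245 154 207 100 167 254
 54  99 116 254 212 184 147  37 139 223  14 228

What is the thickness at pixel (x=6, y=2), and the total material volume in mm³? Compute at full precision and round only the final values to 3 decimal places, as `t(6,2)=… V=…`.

span = t_max - t_min = 3.06 - 0.58 = 2.480
L(6,2) = 136, L_eff = 136/255 = 0.533333
t(6,2) = 3.06 - 2.480·0.533333 = 1.737
Σt over all 12·12 pixels = 583766/2125 ≈ 274.7134118
V = pitch²·Σt = 1.81²·583766/2125 = 899.989

t(6,2)=1.737 V=899.989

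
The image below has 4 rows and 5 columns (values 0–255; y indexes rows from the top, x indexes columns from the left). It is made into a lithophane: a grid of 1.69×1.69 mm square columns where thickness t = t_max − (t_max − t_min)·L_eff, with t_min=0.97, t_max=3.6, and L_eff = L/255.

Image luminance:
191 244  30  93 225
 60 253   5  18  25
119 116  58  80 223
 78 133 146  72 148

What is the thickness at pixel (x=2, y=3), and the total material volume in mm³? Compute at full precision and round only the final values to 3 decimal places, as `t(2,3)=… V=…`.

t(2,3)=2.094 V=137.387

span = t_max - t_min = 3.6 - 0.97 = 2.630
L(2,3) = 146, L_eff = 146/255 = 0.572549
t(2,3) = 3.6 - 2.630·0.572549 = 2.094
Σt over all 4·5 pixels = 1226629/25500 ≈ 48.1030980
V = pitch²·Σt = 1.69²·1226629/25500 = 137.387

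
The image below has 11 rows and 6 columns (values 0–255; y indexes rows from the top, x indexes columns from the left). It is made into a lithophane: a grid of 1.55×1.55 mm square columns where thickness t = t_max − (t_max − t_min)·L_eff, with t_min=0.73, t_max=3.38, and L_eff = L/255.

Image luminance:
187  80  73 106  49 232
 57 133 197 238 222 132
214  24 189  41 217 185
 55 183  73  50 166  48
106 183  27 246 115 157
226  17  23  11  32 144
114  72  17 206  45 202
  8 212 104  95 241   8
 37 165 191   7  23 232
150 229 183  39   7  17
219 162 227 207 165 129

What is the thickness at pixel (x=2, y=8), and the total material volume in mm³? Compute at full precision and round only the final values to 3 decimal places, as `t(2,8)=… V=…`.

t(2,8)=1.395 V=332.442

span = t_max - t_min = 3.38 - 0.73 = 2.650
L(2,8) = 191, L_eff = 191/255 = 0.749020
t(2,8) = 3.38 - 2.650·0.749020 = 1.395
Σt over all 11·6 pixels = 47047/340 ≈ 138.3735294
V = pitch²·Σt = 1.55²·47047/340 = 332.442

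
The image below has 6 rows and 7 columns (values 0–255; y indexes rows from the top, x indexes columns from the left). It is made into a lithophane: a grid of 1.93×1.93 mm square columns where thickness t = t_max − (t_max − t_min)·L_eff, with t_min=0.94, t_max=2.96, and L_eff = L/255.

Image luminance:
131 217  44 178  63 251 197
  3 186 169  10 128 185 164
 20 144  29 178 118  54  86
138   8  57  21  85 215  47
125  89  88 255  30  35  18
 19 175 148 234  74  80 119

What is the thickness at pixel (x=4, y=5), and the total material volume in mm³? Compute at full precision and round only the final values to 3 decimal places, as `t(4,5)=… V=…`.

span = t_max - t_min = 2.96 - 0.94 = 2.020
L(4,5) = 74, L_eff = 74/255 = 0.290196
t(4,5) = 2.96 - 2.020·0.290196 = 2.374
Σt over all 6·7 pixels = 223793/2550 ≈ 87.7619608
V = pitch²·Σt = 1.93²·223793/2550 = 326.905

t(4,5)=2.374 V=326.905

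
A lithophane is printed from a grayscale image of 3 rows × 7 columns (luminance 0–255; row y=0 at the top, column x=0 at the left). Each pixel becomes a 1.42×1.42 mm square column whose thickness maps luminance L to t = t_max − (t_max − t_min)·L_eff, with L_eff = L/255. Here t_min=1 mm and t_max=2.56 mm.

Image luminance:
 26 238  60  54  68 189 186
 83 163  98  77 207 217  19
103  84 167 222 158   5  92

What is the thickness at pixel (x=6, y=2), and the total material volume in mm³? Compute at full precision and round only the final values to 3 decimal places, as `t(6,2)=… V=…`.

span = t_max - t_min = 2.56 - 1 = 1.560
L(6,2) = 92, L_eff = 92/255 = 0.360784
t(6,2) = 2.56 - 1.560·0.360784 = 1.997
Σt over all 3·7 pixels = 38.368
V = pitch²·Σt = 1.42²·38.368 = 77.365

t(6,2)=1.997 V=77.365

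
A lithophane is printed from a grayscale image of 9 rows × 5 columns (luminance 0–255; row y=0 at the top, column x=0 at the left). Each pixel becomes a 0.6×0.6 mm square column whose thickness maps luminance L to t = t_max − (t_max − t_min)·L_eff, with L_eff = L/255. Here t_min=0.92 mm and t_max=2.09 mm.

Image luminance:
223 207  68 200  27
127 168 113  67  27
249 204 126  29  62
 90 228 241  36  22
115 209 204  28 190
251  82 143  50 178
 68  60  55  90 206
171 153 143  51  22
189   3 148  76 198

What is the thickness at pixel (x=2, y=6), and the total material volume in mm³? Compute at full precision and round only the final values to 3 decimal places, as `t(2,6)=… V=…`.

t(2,6)=1.838 V=24.613

span = t_max - t_min = 2.09 - 0.92 = 1.170
L(2,6) = 55, L_eff = 55/255 = 0.215686
t(2,6) = 2.09 - 1.170·0.215686 = 1.838
Σt over all 9·5 pixels = 290571/4250 ≈ 68.3696471
V = pitch²·Σt = 0.6²·290571/4250 = 24.613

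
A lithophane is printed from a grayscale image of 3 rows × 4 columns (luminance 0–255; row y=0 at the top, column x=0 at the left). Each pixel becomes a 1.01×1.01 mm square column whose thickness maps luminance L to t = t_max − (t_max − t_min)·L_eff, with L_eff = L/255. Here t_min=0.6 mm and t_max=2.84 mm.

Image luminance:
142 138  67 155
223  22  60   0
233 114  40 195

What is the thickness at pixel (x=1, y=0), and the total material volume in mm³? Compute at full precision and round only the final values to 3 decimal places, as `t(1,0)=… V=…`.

span = t_max - t_min = 2.84 - 0.6 = 2.240
L(1,0) = 138, L_eff = 138/255 = 0.541176
t(1,0) = 2.84 - 2.240·0.541176 = 1.628
Σt over all 3·4 pixels = 46492/2125 ≈ 21.8785882
V = pitch²·Σt = 1.01²·46492/2125 = 22.318

t(1,0)=1.628 V=22.318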